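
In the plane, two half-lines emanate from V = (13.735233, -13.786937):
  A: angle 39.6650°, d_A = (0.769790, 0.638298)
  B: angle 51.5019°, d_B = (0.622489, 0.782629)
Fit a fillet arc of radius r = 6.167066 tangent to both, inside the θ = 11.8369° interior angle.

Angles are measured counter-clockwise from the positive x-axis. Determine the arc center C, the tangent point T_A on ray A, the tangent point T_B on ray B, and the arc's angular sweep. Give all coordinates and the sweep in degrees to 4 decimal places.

center=(55.5937,28.9328) T_A=(59.5301,24.1855) T_B=(50.7671,32.7717) sweep=168.1631

bisector direction at 45.5834° = (0.699870,0.714271)
center distance |VC| = r/sin(θ/2) = 6.167066/sin(5.9184°) = 59.808905
C = V + |VC|·bis = (55.5937,28.9328)
T_A = V + ((C−V)·d_A)·d_A = V + 59.4901·d_A = (59.5301,24.1855)
T_B = V + ((C−V)·d_B)·d_B = V + 59.4901·d_B = (50.7671,32.7717)
sweep = 180° − θ = 168.1631°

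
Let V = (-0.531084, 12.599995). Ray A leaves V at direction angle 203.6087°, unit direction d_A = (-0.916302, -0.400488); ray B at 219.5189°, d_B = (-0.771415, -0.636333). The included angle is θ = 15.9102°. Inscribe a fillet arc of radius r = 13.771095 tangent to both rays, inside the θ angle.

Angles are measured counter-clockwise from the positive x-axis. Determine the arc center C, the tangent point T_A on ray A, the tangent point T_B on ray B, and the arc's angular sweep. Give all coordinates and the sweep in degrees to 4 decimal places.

center=(-85.3145,-39.4853) T_A=(-90.8296,-26.8668) T_B=(-76.5515,-50.1085) sweep=164.0898

bisector direction at 211.5638° = (-0.852058,-0.523448)
center distance |VC| = r/sin(θ/2) = 13.771095/sin(7.9551°) = 99.504265
C = V + |VC|·bis = (-85.3145,-39.4853)
T_A = V + ((C−V)·d_A)·d_A = V + 98.5467·d_A = (-90.8296,-26.8668)
T_B = V + ((C−V)·d_B)·d_B = V + 98.5467·d_B = (-76.5515,-50.1085)
sweep = 180° − θ = 164.0898°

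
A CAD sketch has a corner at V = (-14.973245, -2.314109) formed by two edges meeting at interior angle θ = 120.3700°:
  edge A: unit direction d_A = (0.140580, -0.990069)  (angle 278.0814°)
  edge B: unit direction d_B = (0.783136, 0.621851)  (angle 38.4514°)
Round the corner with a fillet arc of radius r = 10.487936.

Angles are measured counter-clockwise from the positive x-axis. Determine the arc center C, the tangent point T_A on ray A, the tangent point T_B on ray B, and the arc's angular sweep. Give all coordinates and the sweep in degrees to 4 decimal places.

bisector direction at 338.2664° = (0.928916,-0.370292)
center distance |VC| = r/sin(θ/2) = 10.487936/sin(60.1850°) = 12.087954
C = V + |VC|·bis = (-3.7446,-6.7902)
T_A = V + ((C−V)·d_A)·d_A = V + 6.0101·d_A = (-14.1283,-8.2646)
T_B = V + ((C−V)·d_B)·d_B = V + 6.0101·d_B = (-10.2665,1.4233)
sweep = 180° − θ = 59.6300°

center=(-3.7446,-6.7902) T_A=(-14.1283,-8.2646) T_B=(-10.2665,1.4233) sweep=59.6300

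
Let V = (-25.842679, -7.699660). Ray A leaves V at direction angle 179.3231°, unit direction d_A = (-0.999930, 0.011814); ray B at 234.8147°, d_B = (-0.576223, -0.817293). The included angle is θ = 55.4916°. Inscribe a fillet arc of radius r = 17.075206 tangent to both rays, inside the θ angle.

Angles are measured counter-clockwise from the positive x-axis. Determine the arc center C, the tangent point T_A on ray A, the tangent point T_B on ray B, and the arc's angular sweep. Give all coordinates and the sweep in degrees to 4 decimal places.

bisector direction at 207.0689° = (-0.890460,-0.455062)
center distance |VC| = r/sin(θ/2) = 17.075206/sin(27.7458°) = 36.677519
C = V + |VC|·bis = (-58.5025,-24.3902)
T_A = V + ((C−V)·d_A)·d_A = V + 32.4604·d_A = (-58.3008,-7.3162)
T_B = V + ((C−V)·d_B)·d_B = V + 32.4604·d_B = (-44.5471,-34.2293)
sweep = 180° − θ = 124.5084°

center=(-58.5025,-24.3902) T_A=(-58.3008,-7.3162) T_B=(-44.5471,-34.2293) sweep=124.5084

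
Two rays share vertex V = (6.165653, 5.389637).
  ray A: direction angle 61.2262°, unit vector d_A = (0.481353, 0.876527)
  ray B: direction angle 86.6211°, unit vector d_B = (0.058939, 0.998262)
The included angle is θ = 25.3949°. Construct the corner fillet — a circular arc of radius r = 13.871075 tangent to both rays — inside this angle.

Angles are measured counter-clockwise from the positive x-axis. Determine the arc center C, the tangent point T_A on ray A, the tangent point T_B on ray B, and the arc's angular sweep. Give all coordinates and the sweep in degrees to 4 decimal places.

center=(23.6411,66.0287) T_A=(35.7995,59.3518) T_B=(9.7941,66.8462) sweep=154.6051

bisector direction at 73.9236° = (0.276918,0.960894)
center distance |VC| = r/sin(θ/2) = 13.871075/sin(12.6974°) = 63.106911
C = V + |VC|·bis = (23.6411,66.0287)
T_A = V + ((C−V)·d_A)·d_A = V + 61.5636·d_A = (35.7995,59.3518)
T_B = V + ((C−V)·d_B)·d_B = V + 61.5636·d_B = (9.7941,66.8462)
sweep = 180° − θ = 154.6051°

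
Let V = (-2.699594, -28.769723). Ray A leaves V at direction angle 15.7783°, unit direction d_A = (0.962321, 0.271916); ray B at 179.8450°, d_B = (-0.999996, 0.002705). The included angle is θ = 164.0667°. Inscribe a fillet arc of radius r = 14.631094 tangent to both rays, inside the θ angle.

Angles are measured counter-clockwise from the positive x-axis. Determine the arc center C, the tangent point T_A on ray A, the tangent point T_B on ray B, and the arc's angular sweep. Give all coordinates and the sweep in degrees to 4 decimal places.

center=(-4.7076,-14.1331) T_A=(-0.7292,-28.2130) T_B=(-4.7472,-28.7642) sweep=15.9333

bisector direction at 97.8117° = (-0.135917,0.990720)
center distance |VC| = r/sin(θ/2) = 14.631094/sin(82.0333°) = 14.773676
C = V + |VC|·bis = (-4.7076,-14.1331)
T_A = V + ((C−V)·d_A)·d_A = V + 2.0476·d_A = (-0.7292,-28.2130)
T_B = V + ((C−V)·d_B)·d_B = V + 2.0476·d_B = (-4.7472,-28.7642)
sweep = 180° − θ = 15.9333°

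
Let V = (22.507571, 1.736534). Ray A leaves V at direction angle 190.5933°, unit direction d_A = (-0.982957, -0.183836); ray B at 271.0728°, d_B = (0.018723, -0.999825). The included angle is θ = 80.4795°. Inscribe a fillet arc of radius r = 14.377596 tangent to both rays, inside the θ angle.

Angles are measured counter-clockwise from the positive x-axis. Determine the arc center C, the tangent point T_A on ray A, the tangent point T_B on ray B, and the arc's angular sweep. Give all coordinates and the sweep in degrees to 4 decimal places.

center=(8.4506,-15.5193) T_A=(5.8075,-1.3868) T_B=(22.8257,-15.2502) sweep=99.5205

bisector direction at 230.8330° = (-0.631582,-0.775309)
center distance |VC| = r/sin(θ/2) = 14.377596/sin(40.2398°) = 22.256774
C = V + |VC|·bis = (8.4506,-15.5193)
T_A = V + ((C−V)·d_A)·d_A = V + 16.9897·d_A = (5.8075,-1.3868)
T_B = V + ((C−V)·d_B)·d_B = V + 16.9897·d_B = (22.8257,-15.2502)
sweep = 180° − θ = 99.5205°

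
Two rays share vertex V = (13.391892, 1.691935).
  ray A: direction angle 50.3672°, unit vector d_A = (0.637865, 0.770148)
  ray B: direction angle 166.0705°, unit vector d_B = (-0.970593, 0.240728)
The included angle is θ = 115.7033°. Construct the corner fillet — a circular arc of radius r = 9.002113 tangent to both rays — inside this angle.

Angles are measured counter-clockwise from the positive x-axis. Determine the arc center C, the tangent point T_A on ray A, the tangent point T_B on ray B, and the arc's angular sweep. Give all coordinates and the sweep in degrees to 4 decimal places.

bisector direction at 108.2188° = (-0.312647,0.949869)
center distance |VC| = r/sin(θ/2) = 9.002113/sin(57.8516°) = 10.632335
C = V + |VC|·bis = (10.0677,11.7913)
T_A = V + ((C−V)·d_A)·d_A = V + 5.6576·d_A = (17.0007,6.0491)
T_B = V + ((C−V)·d_B)·d_B = V + 5.6576·d_B = (7.9007,3.0539)
sweep = 180° − θ = 64.2967°

center=(10.0677,11.7913) T_A=(17.0007,6.0491) T_B=(7.9007,3.0539) sweep=64.2967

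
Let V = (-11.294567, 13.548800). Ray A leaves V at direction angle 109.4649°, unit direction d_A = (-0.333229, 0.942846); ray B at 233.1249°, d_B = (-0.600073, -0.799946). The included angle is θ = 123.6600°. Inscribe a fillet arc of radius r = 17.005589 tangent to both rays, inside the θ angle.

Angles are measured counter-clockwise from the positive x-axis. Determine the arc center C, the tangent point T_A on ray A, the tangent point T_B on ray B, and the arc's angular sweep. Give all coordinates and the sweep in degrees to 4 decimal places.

bisector direction at 171.2949° = (-0.988480,0.151349)
center distance |VC| = r/sin(θ/2) = 17.005589/sin(61.8300°) = 19.290539
C = V + |VC|·bis = (-30.3629,16.4684)
T_A = V + ((C−V)·d_A)·d_A = V + 9.1069·d_A = (-14.3292,22.1352)
T_B = V + ((C−V)·d_B)·d_B = V + 9.1069·d_B = (-16.7593,6.2638)
sweep = 180° − θ = 56.3400°

center=(-30.3629,16.4684) T_A=(-14.3292,22.1352) T_B=(-16.7593,6.2638) sweep=56.3400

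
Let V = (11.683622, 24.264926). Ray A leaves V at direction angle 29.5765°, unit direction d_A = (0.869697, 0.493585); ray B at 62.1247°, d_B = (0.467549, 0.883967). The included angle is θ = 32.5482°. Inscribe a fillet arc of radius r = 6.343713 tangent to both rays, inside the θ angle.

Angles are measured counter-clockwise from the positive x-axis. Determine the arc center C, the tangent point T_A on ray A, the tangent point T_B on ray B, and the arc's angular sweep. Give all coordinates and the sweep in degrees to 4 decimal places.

bisector direction at 45.8506° = (0.696532,0.717526)
center distance |VC| = r/sin(θ/2) = 6.343713/sin(16.2741°) = 22.637296
C = V + |VC|·bis = (27.4512,40.5078)
T_A = V + ((C−V)·d_A)·d_A = V + 21.7303·d_A = (30.5824,34.9907)
T_B = V + ((C−V)·d_B)·d_B = V + 21.7303·d_B = (21.8436,43.4738)
sweep = 180° − θ = 147.4518°

center=(27.4512,40.5078) T_A=(30.5824,34.9907) T_B=(21.8436,43.4738) sweep=147.4518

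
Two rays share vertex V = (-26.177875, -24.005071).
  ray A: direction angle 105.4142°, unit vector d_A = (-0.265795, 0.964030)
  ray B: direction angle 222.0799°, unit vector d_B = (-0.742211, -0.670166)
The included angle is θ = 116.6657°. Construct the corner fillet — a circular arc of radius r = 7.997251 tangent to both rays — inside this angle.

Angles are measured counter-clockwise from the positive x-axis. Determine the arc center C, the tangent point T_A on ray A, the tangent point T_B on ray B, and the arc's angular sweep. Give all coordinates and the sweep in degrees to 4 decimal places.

bisector direction at 163.7471° = (-0.960035,0.279878)
center distance |VC| = r/sin(θ/2) = 7.997251/sin(58.3329°) = 9.396235
C = V + |VC|·bis = (-35.1986,-21.3753)
T_A = V + ((C−V)·d_A)·d_A = V + 4.9329·d_A = (-27.4890,-19.2496)
T_B = V + ((C−V)·d_B)·d_B = V + 4.9329·d_B = (-29.8391,-27.3109)
sweep = 180° − θ = 63.3343°

center=(-35.1986,-21.3753) T_A=(-27.4890,-19.2496) T_B=(-29.8391,-27.3109) sweep=63.3343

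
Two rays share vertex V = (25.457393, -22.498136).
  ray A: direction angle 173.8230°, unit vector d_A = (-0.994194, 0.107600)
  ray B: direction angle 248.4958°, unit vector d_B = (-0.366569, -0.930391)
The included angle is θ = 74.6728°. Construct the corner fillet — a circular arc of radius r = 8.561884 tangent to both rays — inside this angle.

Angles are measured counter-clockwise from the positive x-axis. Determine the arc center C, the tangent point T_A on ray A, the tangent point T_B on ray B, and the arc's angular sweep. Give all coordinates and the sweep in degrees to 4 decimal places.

bisector direction at 211.1594° = (-0.855731,-0.517421)
center distance |VC| = r/sin(θ/2) = 8.561884/sin(37.3364°) = 14.117022
C = V + |VC|·bis = (13.3770,-29.8026)
T_A = V + ((C−V)·d_A)·d_A = V + 11.2243·d_A = (14.2983,-21.2904)
T_B = V + ((C−V)·d_B)·d_B = V + 11.2243·d_B = (21.3429,-32.9411)
sweep = 180° − θ = 105.3272°

center=(13.3770,-29.8026) T_A=(14.2983,-21.2904) T_B=(21.3429,-32.9411) sweep=105.3272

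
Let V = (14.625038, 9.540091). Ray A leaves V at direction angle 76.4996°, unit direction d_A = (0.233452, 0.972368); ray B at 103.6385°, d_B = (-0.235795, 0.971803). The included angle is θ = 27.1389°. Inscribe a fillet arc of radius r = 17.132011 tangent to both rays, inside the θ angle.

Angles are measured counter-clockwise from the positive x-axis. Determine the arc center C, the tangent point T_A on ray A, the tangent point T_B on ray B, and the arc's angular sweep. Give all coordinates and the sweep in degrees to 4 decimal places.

center=(14.5370,82.5591) T_A=(31.1957,78.5596) T_B=(-2.1119,78.5194) sweep=152.8611

bisector direction at 90.0691° = (-0.001205,0.999999)
center distance |VC| = r/sin(θ/2) = 17.132011/sin(13.5694°) = 73.019057
C = V + |VC|·bis = (14.5370,82.5591)
T_A = V + ((C−V)·d_A)·d_A = V + 70.9808·d_A = (31.1957,78.5596)
T_B = V + ((C−V)·d_B)·d_B = V + 70.9808·d_B = (-2.1119,78.5194)
sweep = 180° − θ = 152.8611°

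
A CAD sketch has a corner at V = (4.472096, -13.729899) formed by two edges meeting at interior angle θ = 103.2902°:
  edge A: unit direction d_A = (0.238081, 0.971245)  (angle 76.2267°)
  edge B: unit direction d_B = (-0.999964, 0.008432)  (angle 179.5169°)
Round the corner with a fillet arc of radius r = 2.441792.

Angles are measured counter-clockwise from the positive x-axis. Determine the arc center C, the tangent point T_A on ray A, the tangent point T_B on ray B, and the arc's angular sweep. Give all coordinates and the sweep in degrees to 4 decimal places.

bisector direction at 127.8718° = (-0.613897,0.789386)
center distance |VC| = r/sin(θ/2) = 2.441792/sin(51.6451°) = 3.113807
C = V + |VC|·bis = (2.5605,-11.2719)
T_A = V + ((C−V)·d_A)·d_A = V + 1.9322·d_A = (4.9321,-11.8532)
T_B = V + ((C−V)·d_B)·d_B = V + 1.9322·d_B = (2.5400,-13.7136)
sweep = 180° − θ = 76.7098°

center=(2.5605,-11.2719) T_A=(4.9321,-11.8532) T_B=(2.5400,-13.7136) sweep=76.7098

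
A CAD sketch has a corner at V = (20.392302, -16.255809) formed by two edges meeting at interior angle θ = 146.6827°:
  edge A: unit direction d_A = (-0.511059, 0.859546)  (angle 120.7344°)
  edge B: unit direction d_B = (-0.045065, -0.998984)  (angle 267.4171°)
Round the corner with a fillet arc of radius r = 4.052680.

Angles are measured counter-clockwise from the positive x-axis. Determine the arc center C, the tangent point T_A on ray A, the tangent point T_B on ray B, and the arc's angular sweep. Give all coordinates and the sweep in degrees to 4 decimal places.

bisector direction at 194.0757° = (-0.969975,-0.243204)
center distance |VC| = r/sin(θ/2) = 4.052680/sin(73.3414°) = 4.230224
C = V + |VC|·bis = (16.2891,-17.2846)
T_A = V + ((C−V)·d_A)·d_A = V + 1.2127·d_A = (19.7726,-15.2135)
T_B = V + ((C−V)·d_B)·d_B = V + 1.2127·d_B = (20.3377,-17.4673)
sweep = 180° − θ = 33.3173°

center=(16.2891,-17.2846) T_A=(19.7726,-15.2135) T_B=(20.3377,-17.4673) sweep=33.3173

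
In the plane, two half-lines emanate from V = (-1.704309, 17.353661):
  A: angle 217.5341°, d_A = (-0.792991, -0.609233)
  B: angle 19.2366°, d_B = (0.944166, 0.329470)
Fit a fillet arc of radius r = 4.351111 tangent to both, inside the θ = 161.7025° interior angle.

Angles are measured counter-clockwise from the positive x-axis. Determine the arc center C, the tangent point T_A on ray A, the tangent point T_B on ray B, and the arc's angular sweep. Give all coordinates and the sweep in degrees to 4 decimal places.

bisector direction at 298.3854° = (0.475399,-0.879770)
center distance |VC| = r/sin(θ/2) = 4.351111/sin(80.8512°) = 4.407175
C = V + |VC|·bis = (0.3909,13.4764)
T_A = V + ((C−V)·d_A)·d_A = V + 0.7007·d_A = (-2.2600,16.9268)
T_B = V + ((C−V)·d_B)·d_B = V + 0.7007·d_B = (-1.0427,17.5845)
sweep = 180° − θ = 18.2975°

center=(0.3909,13.4764) T_A=(-2.2600,16.9268) T_B=(-1.0427,17.5845) sweep=18.2975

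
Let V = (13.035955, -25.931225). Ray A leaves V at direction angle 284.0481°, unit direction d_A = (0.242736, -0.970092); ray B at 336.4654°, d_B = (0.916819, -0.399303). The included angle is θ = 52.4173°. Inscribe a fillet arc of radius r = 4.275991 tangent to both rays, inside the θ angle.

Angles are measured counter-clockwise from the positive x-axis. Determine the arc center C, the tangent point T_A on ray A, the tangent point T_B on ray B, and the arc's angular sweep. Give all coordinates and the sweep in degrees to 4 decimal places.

bisector direction at 310.2567° = (0.646214,-0.763156)
center distance |VC| = r/sin(θ/2) = 4.275991/sin(26.2086°) = 9.682045
C = V + |VC|·bis = (19.2926,-33.3201)
T_A = V + ((C−V)·d_A)·d_A = V + 8.6867·d_A = (15.1445,-34.3581)
T_B = V + ((C−V)·d_B)·d_B = V + 8.6867·d_B = (21.0000,-29.3998)
sweep = 180° − θ = 127.5827°

center=(19.2926,-33.3201) T_A=(15.1445,-34.3581) T_B=(21.0000,-29.3998) sweep=127.5827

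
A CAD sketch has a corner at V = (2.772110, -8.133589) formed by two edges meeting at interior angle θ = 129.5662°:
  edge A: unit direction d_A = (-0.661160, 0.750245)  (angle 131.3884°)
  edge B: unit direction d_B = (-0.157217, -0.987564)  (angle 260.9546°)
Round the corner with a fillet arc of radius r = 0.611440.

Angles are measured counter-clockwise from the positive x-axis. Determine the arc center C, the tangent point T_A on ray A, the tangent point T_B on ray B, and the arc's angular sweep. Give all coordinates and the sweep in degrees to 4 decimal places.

bisector direction at 196.1715° = (-0.960432,-0.278513)
center distance |VC| = r/sin(θ/2) = 0.611440/sin(64.7831°) = 0.675847
C = V + |VC|·bis = (2.1230,-8.3218)
T_A = V + ((C−V)·d_A)·d_A = V + 0.2879·d_A = (2.5817,-7.9176)
T_B = V + ((C−V)·d_B)·d_B = V + 0.2879·d_B = (2.7268,-8.4180)
sweep = 180° − θ = 50.4338°

center=(2.1230,-8.3218) T_A=(2.5817,-7.9176) T_B=(2.7268,-8.4180) sweep=50.4338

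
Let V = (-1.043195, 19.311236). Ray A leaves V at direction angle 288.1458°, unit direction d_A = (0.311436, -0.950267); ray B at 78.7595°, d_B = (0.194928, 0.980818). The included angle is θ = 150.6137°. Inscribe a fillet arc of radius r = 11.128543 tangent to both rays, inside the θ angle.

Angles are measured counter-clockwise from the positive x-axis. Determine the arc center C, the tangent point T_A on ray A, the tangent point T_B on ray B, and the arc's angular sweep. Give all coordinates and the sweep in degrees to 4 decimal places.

center=(10.4407,20.0041) T_A=(-0.1344,16.5383) T_B=(-0.4744,22.1734) sweep=29.3863

bisector direction at 3.4527° = (0.998185,0.060224)
center distance |VC| = r/sin(θ/2) = 11.128543/sin(75.3068°) = 11.504771
C = V + |VC|·bis = (10.4407,20.0041)
T_A = V + ((C−V)·d_A)·d_A = V + 2.9181·d_A = (-0.1344,16.5383)
T_B = V + ((C−V)·d_B)·d_B = V + 2.9181·d_B = (-0.4744,22.1734)
sweep = 180° − θ = 29.3863°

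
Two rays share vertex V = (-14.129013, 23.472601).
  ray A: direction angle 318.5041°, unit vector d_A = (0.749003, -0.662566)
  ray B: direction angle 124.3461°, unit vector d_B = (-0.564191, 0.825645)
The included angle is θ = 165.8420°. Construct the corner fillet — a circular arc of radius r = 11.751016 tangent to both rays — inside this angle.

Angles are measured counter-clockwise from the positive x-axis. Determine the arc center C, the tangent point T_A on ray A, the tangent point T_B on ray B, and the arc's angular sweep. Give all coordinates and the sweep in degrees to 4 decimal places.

bisector direction at 41.4251° = (0.749821,0.661640)
center distance |VC| = r/sin(θ/2) = 11.751016/sin(82.9210°) = 11.841280
C = V + |VC|·bis = (-5.2502,31.3073)
T_A = V + ((C−V)·d_A)·d_A = V + 1.4593·d_A = (-13.0360,22.5057)
T_B = V + ((C−V)·d_B)·d_B = V + 1.4593·d_B = (-14.9523,24.6775)
sweep = 180° − θ = 14.1580°

center=(-5.2502,31.3073) T_A=(-13.0360,22.5057) T_B=(-14.9523,24.6775) sweep=14.1580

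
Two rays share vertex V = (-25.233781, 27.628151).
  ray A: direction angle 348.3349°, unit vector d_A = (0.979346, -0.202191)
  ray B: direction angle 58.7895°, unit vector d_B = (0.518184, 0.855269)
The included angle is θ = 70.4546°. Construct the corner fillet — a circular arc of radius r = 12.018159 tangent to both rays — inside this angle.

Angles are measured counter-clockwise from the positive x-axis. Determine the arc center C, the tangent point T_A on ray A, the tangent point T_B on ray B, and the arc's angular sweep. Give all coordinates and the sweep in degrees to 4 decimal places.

bisector direction at 23.5622° = (0.916627,0.399744)
center distance |VC| = r/sin(θ/2) = 12.018159/sin(35.2273°) = 20.835140
C = V + |VC|·bis = (-6.1357,35.9569)
T_A = V + ((C−V)·d_A)·d_A = V + 17.0196·d_A = (-8.5657,24.1869)
T_B = V + ((C−V)·d_B)·d_B = V + 17.0196·d_B = (-16.4145,42.1845)
sweep = 180° − θ = 109.5454°

center=(-6.1357,35.9569) T_A=(-8.5657,24.1869) T_B=(-16.4145,42.1845) sweep=109.5454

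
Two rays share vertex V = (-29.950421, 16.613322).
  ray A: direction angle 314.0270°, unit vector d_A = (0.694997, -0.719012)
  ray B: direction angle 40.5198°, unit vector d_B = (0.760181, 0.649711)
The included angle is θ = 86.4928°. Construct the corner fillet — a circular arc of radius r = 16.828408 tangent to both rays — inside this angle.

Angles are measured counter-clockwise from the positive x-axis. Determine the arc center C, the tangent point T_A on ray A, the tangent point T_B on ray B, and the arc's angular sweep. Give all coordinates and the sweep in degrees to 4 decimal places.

bisector direction at 357.2734° = (0.998868,-0.047570)
center distance |VC| = r/sin(θ/2) = 16.828408/sin(43.2464°) = 24.562099
C = V + |VC|·bis = (-5.4161,15.4449)
T_A = V + ((C−V)·d_A)·d_A = V + 17.8914·d_A = (-17.5160,3.7492)
T_B = V + ((C−V)·d_B)·d_B = V + 17.8914·d_B = (-16.3497,28.2375)
sweep = 180° − θ = 93.5072°

center=(-5.4161,15.4449) T_A=(-17.5160,3.7492) T_B=(-16.3497,28.2375) sweep=93.5072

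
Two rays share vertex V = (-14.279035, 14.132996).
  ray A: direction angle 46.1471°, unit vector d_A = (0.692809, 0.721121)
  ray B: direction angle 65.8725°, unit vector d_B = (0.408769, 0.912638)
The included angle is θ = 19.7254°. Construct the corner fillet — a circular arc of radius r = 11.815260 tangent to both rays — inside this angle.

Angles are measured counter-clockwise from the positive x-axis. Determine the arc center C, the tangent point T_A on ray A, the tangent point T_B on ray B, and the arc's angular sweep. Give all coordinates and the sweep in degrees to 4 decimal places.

center=(24.2838,71.3258) T_A=(32.8040,63.1401) T_B=(13.5007,76.1555) sweep=160.2746

bisector direction at 56.0098° = (0.559051,0.829133)
center distance |VC| = r/sin(θ/2) = 11.815260/sin(9.8627°) = 68.979013
C = V + |VC|·bis = (24.2838,71.3258)
T_A = V + ((C−V)·d_A)·d_A = V + 67.9596·d_A = (32.8040,63.1401)
T_B = V + ((C−V)·d_B)·d_B = V + 67.9596·d_B = (13.5007,76.1555)
sweep = 180° − θ = 160.2746°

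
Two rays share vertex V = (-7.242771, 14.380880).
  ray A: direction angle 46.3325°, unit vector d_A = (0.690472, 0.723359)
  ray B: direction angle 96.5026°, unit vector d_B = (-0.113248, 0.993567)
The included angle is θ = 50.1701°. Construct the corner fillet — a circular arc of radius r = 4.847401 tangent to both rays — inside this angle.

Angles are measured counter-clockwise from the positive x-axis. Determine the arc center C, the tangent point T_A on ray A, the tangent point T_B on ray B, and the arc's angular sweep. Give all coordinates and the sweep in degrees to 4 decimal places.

center=(-3.5993,25.2183) T_A=(-0.0928,21.8714) T_B=(-8.4155,24.6694) sweep=129.8299

bisector direction at 71.4176° = (0.318669,0.947866)
center distance |VC| = r/sin(θ/2) = 4.847401/sin(25.0850°) = 11.433544
C = V + |VC|·bis = (-3.5993,25.2183)
T_A = V + ((C−V)·d_A)·d_A = V + 10.3551·d_A = (-0.0928,21.8714)
T_B = V + ((C−V)·d_B)·d_B = V + 10.3551·d_B = (-8.4155,24.6694)
sweep = 180° − θ = 129.8299°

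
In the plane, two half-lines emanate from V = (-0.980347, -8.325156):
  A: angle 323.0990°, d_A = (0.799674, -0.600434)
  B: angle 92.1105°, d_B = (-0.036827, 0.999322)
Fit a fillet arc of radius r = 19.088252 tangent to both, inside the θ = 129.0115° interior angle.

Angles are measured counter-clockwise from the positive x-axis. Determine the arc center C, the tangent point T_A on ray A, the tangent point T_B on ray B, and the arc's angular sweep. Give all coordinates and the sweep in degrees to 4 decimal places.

center=(17.7597,1.4739) T_A=(6.2985,-13.7905) T_B=(-1.3156,0.7709) sweep=50.9885

bisector direction at 27.6048° = (0.886165,0.463370)
center distance |VC| = r/sin(θ/2) = 19.088252/sin(64.5058°) = 21.147407
C = V + |VC|·bis = (17.7597,1.4739)
T_A = V + ((C−V)·d_A)·d_A = V + 9.1023·d_A = (6.2985,-13.7905)
T_B = V + ((C−V)·d_B)·d_B = V + 9.1023·d_B = (-1.3156,0.7709)
sweep = 180° − θ = 50.9885°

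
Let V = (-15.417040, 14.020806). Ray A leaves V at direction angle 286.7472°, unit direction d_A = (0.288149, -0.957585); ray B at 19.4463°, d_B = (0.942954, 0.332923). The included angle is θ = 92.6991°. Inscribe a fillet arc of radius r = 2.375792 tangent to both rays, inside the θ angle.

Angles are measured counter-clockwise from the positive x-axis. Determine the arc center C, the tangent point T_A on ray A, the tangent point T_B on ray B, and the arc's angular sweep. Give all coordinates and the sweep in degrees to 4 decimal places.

bisector direction at 333.0968° = (0.891772,-0.452485)
center distance |VC| = r/sin(θ/2) = 2.375792/sin(46.3496°) = 3.283456
C = V + |VC|·bis = (-12.4889,12.5351)
T_A = V + ((C−V)·d_A)·d_A = V + 2.2664·d_A = (-14.7640,11.8505)
T_B = V + ((C−V)·d_B)·d_B = V + 2.2664·d_B = (-13.2799,14.7754)
sweep = 180° − θ = 87.3009°

center=(-12.4889,12.5351) T_A=(-14.7640,11.8505) T_B=(-13.2799,14.7754) sweep=87.3009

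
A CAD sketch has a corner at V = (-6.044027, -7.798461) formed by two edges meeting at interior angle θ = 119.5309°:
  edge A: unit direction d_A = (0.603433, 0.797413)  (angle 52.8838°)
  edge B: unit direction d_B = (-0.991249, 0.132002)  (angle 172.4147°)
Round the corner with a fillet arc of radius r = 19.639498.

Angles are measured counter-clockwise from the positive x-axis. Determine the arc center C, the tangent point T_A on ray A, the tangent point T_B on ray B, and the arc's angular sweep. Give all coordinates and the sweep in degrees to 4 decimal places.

center=(-14.7977,13.1801) T_A=(0.8631,1.3290) T_B=(-17.3902,-6.2875) sweep=60.4691

bisector direction at 112.6492° = (-0.385089,0.922880)
center distance |VC| = r/sin(θ/2) = 19.639498/sin(59.7655°) = 22.731655
C = V + |VC|·bis = (-14.7977,13.1801)
T_A = V + ((C−V)·d_A)·d_A = V + 11.4463·d_A = (0.8631,1.3290)
T_B = V + ((C−V)·d_B)·d_B = V + 11.4463·d_B = (-17.3902,-6.2875)
sweep = 180° − θ = 60.4691°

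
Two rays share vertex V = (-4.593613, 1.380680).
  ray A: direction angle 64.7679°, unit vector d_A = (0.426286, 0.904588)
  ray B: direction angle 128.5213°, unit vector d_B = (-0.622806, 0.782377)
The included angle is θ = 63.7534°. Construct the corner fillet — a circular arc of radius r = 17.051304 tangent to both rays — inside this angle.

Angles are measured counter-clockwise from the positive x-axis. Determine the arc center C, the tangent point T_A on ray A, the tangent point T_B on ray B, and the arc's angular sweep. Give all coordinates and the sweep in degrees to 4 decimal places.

center=(-8.3297,33.4522) T_A=(7.0947,26.1835) T_B=(-21.6703,22.8326) sweep=116.2466

bisector direction at 96.6446° = (-0.115710,0.993283)
center distance |VC| = r/sin(θ/2) = 17.051304/sin(31.8767°) = 32.288446
C = V + |VC|·bis = (-8.3297,33.4522)
T_A = V + ((C−V)·d_A)·d_A = V + 27.4189·d_A = (7.0947,26.1835)
T_B = V + ((C−V)·d_B)·d_B = V + 27.4189·d_B = (-21.6703,22.8326)
sweep = 180° − θ = 116.2466°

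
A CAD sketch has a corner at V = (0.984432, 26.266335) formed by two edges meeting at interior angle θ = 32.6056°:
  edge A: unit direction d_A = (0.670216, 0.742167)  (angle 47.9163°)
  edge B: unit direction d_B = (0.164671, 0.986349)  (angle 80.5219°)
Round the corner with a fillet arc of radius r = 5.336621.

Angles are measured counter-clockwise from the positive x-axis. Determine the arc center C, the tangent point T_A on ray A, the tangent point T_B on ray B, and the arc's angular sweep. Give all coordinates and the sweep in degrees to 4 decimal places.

center=(9.2529,43.3850) T_A=(13.2135,39.8083) T_B=(3.9891,44.2638) sweep=147.3944

bisector direction at 64.2191° = (0.434931,0.900464)
center distance |VC| = r/sin(θ/2) = 5.336621/sin(16.3028°) = 19.010909
C = V + |VC|·bis = (9.2529,43.3850)
T_A = V + ((C−V)·d_A)·d_A = V + 18.2465·d_A = (13.2135,39.8083)
T_B = V + ((C−V)·d_B)·d_B = V + 18.2465·d_B = (3.9891,44.2638)
sweep = 180° − θ = 147.3944°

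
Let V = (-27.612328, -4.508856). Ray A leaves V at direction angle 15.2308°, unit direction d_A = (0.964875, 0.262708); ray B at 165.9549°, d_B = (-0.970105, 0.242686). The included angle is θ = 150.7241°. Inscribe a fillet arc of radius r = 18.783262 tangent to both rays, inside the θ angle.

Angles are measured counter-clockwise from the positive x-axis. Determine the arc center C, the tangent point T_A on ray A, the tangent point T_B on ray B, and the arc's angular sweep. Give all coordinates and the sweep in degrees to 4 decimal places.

center=(-27.8132,14.9035) T_A=(-22.8787,-3.2200) T_B=(-32.3716,-3.3183) sweep=29.2759

bisector direction at 90.5928° = (-0.010347,0.999946)
center distance |VC| = r/sin(θ/2) = 18.783262/sin(75.3620°) = 19.413382
C = V + |VC|·bis = (-27.8132,14.9035)
T_A = V + ((C−V)·d_A)·d_A = V + 4.9060·d_A = (-22.8787,-3.2200)
T_B = V + ((C−V)·d_B)·d_B = V + 4.9060·d_B = (-32.3716,-3.3183)
sweep = 180° − θ = 29.2759°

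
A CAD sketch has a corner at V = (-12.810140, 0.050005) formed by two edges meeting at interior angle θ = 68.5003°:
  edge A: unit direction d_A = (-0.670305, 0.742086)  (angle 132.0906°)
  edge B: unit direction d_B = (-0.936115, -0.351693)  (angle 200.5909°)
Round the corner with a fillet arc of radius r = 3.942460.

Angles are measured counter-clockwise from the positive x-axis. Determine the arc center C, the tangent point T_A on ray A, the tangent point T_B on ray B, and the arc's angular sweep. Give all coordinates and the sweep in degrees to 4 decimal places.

center=(-19.6170,1.7042) T_A=(-16.6914,4.3469) T_B=(-18.2305,-1.9864) sweep=111.4997

bisector direction at 166.3407° = (-0.971717,0.236147)
center distance |VC| = r/sin(θ/2) = 3.942460/sin(34.2501°) = 7.004993
C = V + |VC|·bis = (-19.6170,1.7042)
T_A = V + ((C−V)·d_A)·d_A = V + 5.7902·d_A = (-16.6914,4.3469)
T_B = V + ((C−V)·d_B)·d_B = V + 5.7902·d_B = (-18.2305,-1.9864)
sweep = 180° − θ = 111.4997°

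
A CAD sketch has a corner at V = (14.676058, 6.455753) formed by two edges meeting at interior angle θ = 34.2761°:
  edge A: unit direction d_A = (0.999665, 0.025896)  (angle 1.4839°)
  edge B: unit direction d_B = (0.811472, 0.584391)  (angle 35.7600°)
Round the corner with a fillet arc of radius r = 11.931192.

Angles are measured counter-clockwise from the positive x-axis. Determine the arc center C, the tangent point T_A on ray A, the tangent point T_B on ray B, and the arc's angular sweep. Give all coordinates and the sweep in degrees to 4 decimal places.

center=(53.0456,19.3849) T_A=(53.3546,7.4577) T_B=(46.0731,29.0667) sweep=145.7239

bisector direction at 18.6220° = (0.947646,0.319322)
center distance |VC| = r/sin(θ/2) = 11.931192/sin(17.1380°) = 40.489325
C = V + |VC|·bis = (53.0456,19.3849)
T_A = V + ((C−V)·d_A)·d_A = V + 38.6915·d_A = (53.3546,7.4577)
T_B = V + ((C−V)·d_B)·d_B = V + 38.6915·d_B = (46.0731,29.0667)
sweep = 180° − θ = 145.7239°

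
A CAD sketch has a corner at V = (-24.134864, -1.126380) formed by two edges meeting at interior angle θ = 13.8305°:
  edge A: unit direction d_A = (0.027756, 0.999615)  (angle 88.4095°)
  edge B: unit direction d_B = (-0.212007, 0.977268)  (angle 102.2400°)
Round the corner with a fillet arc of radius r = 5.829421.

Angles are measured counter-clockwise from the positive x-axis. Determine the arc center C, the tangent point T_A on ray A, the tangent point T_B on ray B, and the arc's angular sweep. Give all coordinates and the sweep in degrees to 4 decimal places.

bisector direction at 95.3247° = (-0.092801,0.995685)
center distance |VC| = r/sin(θ/2) = 5.829421/sin(6.9153°) = 48.416688
C = V + |VC|·bis = (-28.6280,47.0814)
T_A = V + ((C−V)·d_A)·d_A = V + 48.0645·d_A = (-22.8008,46.9196)
T_B = V + ((C−V)·d_B)·d_B = V + 48.0645·d_B = (-34.3249,45.8455)
sweep = 180° − θ = 166.1695°

center=(-28.6280,47.0814) T_A=(-22.8008,46.9196) T_B=(-34.3249,45.8455) sweep=166.1695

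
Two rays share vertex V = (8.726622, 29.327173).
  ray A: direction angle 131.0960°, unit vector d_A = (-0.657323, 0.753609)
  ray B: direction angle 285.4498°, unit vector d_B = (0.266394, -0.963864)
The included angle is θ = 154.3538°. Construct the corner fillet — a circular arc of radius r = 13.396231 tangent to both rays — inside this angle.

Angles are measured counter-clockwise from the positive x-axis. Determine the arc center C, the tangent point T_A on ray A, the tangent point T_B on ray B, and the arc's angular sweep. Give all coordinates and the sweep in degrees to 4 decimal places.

center=(-3.3732,22.8195) T_A=(6.7223,31.6251) T_B=(9.5389,26.3881) sweep=25.6462

bisector direction at 208.2729° = (-0.880701,-0.473672)
center distance |VC| = r/sin(θ/2) = 13.396231/sin(77.1769°) = 13.738879
C = V + |VC|·bis = (-3.3732,22.8195)
T_A = V + ((C−V)·d_A)·d_A = V + 3.0492·d_A = (6.7223,31.6251)
T_B = V + ((C−V)·d_B)·d_B = V + 3.0492·d_B = (9.5389,26.3881)
sweep = 180° − θ = 25.6462°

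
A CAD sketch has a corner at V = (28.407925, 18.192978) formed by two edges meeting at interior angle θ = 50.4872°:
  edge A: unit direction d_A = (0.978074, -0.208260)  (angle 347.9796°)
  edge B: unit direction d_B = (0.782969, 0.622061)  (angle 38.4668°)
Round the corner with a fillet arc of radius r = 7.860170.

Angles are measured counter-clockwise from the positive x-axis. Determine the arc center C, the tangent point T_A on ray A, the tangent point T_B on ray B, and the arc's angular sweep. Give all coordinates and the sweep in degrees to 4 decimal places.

bisector direction at 13.2232° = (0.973486,0.228745)
center distance |VC| = r/sin(θ/2) = 7.860170/sin(25.2436°) = 18.430868
C = V + |VC|·bis = (46.3501,22.4089)
T_A = V + ((C−V)·d_A)·d_A = V + 16.6708·d_A = (44.7132,14.7211)
T_B = V + ((C−V)·d_B)·d_B = V + 16.6708·d_B = (41.4606,28.5632)
sweep = 180° − θ = 129.5128°

center=(46.3501,22.4089) T_A=(44.7132,14.7211) T_B=(41.4606,28.5632) sweep=129.5128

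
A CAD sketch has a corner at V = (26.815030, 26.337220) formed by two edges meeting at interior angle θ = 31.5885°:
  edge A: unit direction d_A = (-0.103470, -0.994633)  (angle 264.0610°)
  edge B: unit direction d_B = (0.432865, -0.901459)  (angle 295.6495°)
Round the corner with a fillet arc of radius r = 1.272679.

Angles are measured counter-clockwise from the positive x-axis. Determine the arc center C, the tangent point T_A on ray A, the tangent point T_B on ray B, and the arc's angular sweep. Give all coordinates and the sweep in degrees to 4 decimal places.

bisector direction at 279.8553° = (0.171160,-0.985243)
center distance |VC| = r/sin(θ/2) = 1.272679/sin(15.7942°) = 4.675809
C = V + |VC|·bis = (27.6153,21.7304)
T_A = V + ((C−V)·d_A)·d_A = V + 4.4993·d_A = (26.3495,21.8621)
T_B = V + ((C−V)·d_B)·d_B = V + 4.4993·d_B = (28.7626,22.2813)
sweep = 180° − θ = 148.4115°

center=(27.6153,21.7304) T_A=(26.3495,21.8621) T_B=(28.7626,22.2813) sweep=148.4115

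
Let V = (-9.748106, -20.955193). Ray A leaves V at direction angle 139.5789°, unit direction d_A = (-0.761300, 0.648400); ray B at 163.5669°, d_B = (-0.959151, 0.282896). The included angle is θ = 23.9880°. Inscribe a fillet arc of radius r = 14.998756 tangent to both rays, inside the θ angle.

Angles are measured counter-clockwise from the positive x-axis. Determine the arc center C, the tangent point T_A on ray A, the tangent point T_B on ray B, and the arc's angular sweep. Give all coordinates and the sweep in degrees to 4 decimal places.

center=(-73.2210,13.4033) T_A=(-63.4958,24.8218) T_B=(-77.4641,-0.9828) sweep=156.0120

bisector direction at 151.5729° = (-0.879424,0.476040)
center distance |VC| = r/sin(θ/2) = 14.998756/sin(11.9940°) = 72.175591
C = V + |VC|·bis = (-73.2210,13.4033)
T_A = V + ((C−V)·d_A)·d_A = V + 70.6000·d_A = (-63.4958,24.8218)
T_B = V + ((C−V)·d_B)·d_B = V + 70.6000·d_B = (-77.4641,-0.9828)
sweep = 180° − θ = 156.0120°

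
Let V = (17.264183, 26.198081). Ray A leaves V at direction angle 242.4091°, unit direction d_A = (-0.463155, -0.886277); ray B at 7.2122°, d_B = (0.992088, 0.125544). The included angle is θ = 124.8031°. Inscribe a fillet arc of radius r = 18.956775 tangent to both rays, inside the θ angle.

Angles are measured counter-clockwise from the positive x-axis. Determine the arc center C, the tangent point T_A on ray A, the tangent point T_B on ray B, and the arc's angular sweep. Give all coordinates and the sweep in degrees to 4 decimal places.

center=(29.4754,8.6354) T_A=(12.6744,17.4153) T_B=(27.0955,27.4422) sweep=55.1969

bisector direction at 304.8107° = (0.570866,-0.821043)
center distance |VC| = r/sin(θ/2) = 18.956775/sin(62.4016°) = 21.390691
C = V + |VC|·bis = (29.4754,8.6354)
T_A = V + ((C−V)·d_A)·d_A = V + 9.9097·d_A = (12.6744,17.4153)
T_B = V + ((C−V)·d_B)·d_B = V + 9.9097·d_B = (27.0955,27.4422)
sweep = 180° − θ = 55.1969°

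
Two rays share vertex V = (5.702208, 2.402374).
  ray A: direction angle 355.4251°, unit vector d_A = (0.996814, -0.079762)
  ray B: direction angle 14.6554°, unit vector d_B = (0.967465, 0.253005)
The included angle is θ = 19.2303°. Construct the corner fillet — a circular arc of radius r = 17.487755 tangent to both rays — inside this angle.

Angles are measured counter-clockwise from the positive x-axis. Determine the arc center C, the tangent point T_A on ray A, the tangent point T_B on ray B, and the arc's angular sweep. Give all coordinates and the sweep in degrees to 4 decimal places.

center=(109.9960,11.6007) T_A=(108.6011,-5.8313) T_B=(105.5715,28.5195) sweep=160.7697

bisector direction at 5.0403° = (0.996133,0.087856)
center distance |VC| = r/sin(θ/2) = 17.487755/sin(9.6151°) = 104.698629
C = V + |VC|·bis = (109.9960,11.6007)
T_A = V + ((C−V)·d_A)·d_A = V + 103.2278·d_A = (108.6011,-5.8313)
T_B = V + ((C−V)·d_B)·d_B = V + 103.2278·d_B = (105.5715,28.5195)
sweep = 180° − θ = 160.7697°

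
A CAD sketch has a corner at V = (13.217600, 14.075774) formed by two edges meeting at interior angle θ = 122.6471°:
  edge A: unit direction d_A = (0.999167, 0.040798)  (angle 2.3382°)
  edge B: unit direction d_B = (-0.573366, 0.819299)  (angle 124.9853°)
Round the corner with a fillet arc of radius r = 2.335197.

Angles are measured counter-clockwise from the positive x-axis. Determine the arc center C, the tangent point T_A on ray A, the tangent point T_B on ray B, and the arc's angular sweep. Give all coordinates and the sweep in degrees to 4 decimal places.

bisector direction at 63.6617° = (0.443670,0.896190)
center distance |VC| = r/sin(θ/2) = 2.335197/sin(61.3235°) = 2.661668
C = V + |VC|·bis = (14.3985,16.4611)
T_A = V + ((C−V)·d_A)·d_A = V + 1.2772·d_A = (14.4938,14.1279)
T_B = V + ((C−V)·d_B)·d_B = V + 1.2772·d_B = (12.4853,15.1222)
sweep = 180° − θ = 57.3529°

center=(14.3985,16.4611) T_A=(14.4938,14.1279) T_B=(12.4853,15.1222) sweep=57.3529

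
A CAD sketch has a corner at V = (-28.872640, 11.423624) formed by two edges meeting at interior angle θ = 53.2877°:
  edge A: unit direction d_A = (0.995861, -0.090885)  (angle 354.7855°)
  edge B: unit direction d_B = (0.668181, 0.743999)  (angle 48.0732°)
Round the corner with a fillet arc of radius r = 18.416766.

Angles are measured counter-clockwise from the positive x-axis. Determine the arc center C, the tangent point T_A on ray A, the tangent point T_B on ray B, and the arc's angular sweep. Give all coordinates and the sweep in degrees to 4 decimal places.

center=(9.3565,26.4280) T_A=(7.6827,8.0875) T_B=(-4.3456,38.7338) sweep=126.7123

bisector direction at 21.4293° = (0.930869,0.365354)
center distance |VC| = r/sin(θ/2) = 18.416766/sin(26.6439°) = 41.068217
C = V + |VC|·bis = (9.3565,26.4280)
T_A = V + ((C−V)·d_A)·d_A = V + 36.7072·d_A = (7.6827,8.0875)
T_B = V + ((C−V)·d_B)·d_B = V + 36.7072·d_B = (-4.3456,38.7338)
sweep = 180° − θ = 126.7123°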